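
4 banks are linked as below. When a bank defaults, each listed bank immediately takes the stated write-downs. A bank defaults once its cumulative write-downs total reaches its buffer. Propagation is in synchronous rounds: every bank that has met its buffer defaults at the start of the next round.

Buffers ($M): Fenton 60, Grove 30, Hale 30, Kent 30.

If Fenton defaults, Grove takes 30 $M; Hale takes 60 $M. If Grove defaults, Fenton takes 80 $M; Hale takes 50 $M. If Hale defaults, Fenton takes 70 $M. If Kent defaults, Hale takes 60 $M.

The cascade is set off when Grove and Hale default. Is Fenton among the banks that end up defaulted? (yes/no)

yes

Round 1 — Grove, Hale default (initial).
  Fenton: +80+70 → 150 ≥ 60
Round 2 — Fenton defaults.
No further defaults.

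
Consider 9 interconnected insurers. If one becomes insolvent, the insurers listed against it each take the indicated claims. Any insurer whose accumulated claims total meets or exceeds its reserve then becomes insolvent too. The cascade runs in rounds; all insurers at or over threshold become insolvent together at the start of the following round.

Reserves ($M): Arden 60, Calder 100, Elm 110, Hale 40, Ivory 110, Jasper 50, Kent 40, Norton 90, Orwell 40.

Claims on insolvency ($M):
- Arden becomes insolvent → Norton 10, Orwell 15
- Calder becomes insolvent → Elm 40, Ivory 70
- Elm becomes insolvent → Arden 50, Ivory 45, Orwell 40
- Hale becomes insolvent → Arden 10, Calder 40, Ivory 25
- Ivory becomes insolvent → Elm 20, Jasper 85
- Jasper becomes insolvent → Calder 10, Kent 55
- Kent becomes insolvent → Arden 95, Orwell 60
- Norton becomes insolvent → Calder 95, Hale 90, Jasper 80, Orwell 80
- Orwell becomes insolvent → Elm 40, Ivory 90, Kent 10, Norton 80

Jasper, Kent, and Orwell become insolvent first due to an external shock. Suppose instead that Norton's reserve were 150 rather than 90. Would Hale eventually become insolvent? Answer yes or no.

no

With Norton's reserve at 150:
Round 1 — Jasper, Kent, Orwell become insolvent (initial).
  Arden: +95 → 95 ≥ 60
  Calder: +10 → 10 < 100
  Elm: +40 → 40 < 110
  Ivory: +90 → 90 < 110
  Norton: +80 → 80 < 150
Round 2 — Arden becomes insolvent.
  Norton: +10 → 90 < 150
No further insolvencies.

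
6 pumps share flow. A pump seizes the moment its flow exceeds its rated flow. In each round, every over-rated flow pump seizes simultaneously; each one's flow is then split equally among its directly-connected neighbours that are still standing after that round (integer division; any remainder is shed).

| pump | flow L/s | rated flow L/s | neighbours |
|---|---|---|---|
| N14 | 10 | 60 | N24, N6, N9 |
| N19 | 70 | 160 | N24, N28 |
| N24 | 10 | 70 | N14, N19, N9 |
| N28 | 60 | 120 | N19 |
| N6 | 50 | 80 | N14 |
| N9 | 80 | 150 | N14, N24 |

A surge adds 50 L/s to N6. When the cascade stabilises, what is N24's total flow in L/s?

Round 1 — N6 at 100 > 80. N6 seizes.
  N6 sheds 100 L/s to N14: 100 each.
    N14: 10+100 = 110 > 60
Round 2 — N14 seizes.
  N14 sheds 110 L/s to N24, N9: 55 each.
    N24: 10+55 = 65 ≤ 70
    N9: 80+55 = 135 ≤ 150
No further seizures.

65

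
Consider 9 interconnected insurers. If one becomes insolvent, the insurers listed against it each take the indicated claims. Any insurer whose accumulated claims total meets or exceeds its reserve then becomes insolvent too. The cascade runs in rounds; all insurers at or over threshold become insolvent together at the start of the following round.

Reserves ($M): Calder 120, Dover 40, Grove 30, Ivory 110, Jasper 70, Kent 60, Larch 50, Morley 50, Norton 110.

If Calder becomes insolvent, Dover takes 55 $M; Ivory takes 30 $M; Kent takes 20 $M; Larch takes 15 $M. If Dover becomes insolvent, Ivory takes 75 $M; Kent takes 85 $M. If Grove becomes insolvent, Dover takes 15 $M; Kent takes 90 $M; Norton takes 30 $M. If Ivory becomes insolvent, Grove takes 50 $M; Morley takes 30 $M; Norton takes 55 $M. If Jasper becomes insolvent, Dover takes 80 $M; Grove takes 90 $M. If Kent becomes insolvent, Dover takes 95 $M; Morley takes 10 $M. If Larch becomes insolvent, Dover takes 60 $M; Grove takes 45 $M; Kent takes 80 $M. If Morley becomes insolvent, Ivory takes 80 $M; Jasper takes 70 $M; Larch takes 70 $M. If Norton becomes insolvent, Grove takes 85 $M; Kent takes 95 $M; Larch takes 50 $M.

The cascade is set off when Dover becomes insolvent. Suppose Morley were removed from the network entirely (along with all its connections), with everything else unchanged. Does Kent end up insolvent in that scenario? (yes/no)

With Morley removed:
Round 1 — Dover becomes insolvent (initial).
  Ivory: +75 → 75 < 110
  Kent: +85 → 85 ≥ 60
Round 2 — Kent becomes insolvent.
No further insolvencies.

yes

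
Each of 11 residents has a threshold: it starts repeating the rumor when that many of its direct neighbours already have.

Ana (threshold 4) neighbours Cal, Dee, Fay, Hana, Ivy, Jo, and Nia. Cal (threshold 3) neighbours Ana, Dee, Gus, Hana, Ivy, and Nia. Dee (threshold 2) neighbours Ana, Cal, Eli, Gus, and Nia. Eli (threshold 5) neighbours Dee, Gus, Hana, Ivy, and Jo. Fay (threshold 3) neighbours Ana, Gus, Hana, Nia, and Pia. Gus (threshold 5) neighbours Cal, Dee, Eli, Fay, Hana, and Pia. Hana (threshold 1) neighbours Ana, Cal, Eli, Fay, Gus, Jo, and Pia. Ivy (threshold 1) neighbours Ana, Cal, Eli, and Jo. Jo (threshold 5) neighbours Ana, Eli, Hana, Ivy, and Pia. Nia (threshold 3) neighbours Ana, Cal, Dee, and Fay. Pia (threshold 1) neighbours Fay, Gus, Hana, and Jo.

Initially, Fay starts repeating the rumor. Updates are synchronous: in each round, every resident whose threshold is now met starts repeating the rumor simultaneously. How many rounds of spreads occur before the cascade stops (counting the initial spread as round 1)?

Round 1 — Fay starts repeating the rumor (initial).
Round 2 — checking thresholds:
  Ana: 1 of 7 neighbours < 4, not yet.
  Gus: 1 of 6 neighbours < 5, not yet.
  Hana: 1 of 7 neighbours ≥ 1, starts repeating the rumor.
  Nia: 1 of 4 neighbours < 3, not yet.
  Pia: 1 of 4 neighbours ≥ 1, starts repeating the rumor.
Round 3 — no new spreads; cascade stops.

2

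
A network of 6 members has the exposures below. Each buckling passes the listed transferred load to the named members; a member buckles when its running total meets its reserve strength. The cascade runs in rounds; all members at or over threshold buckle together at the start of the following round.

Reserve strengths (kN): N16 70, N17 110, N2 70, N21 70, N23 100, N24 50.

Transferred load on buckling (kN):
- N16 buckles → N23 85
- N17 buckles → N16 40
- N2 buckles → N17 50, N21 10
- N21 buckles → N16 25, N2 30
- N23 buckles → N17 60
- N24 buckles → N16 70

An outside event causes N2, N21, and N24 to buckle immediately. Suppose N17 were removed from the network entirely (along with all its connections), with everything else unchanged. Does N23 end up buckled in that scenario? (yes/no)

With N17 removed:
Round 1 — N2, N21, N24 buckle (initial).
  N16: +25+70 → 95 ≥ 70
Round 2 — N16 buckles.
  N23: +85 → 85 < 100
No further bucklings.

no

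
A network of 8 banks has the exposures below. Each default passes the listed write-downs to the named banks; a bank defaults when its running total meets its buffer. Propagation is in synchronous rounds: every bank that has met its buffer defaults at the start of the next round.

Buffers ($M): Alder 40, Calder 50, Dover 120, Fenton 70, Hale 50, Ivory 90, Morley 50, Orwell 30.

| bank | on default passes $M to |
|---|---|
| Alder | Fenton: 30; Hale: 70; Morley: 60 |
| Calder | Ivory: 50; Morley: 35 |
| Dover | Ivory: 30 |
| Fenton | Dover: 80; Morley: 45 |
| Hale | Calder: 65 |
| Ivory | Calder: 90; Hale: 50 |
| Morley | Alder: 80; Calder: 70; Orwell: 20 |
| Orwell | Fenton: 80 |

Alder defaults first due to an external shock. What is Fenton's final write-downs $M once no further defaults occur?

Round 1 — Alder defaults (initial).
  Fenton: +30 → 30 < 70
  Hale: +70 → 70 ≥ 50
  Morley: +60 → 60 ≥ 50
Round 2 — Hale, Morley default.
  Calder: +65+70 → 135 ≥ 50
  Orwell: +20 → 20 < 30
Round 3 — Calder defaults.
  Ivory: +50 → 50 < 90
No further defaults.

30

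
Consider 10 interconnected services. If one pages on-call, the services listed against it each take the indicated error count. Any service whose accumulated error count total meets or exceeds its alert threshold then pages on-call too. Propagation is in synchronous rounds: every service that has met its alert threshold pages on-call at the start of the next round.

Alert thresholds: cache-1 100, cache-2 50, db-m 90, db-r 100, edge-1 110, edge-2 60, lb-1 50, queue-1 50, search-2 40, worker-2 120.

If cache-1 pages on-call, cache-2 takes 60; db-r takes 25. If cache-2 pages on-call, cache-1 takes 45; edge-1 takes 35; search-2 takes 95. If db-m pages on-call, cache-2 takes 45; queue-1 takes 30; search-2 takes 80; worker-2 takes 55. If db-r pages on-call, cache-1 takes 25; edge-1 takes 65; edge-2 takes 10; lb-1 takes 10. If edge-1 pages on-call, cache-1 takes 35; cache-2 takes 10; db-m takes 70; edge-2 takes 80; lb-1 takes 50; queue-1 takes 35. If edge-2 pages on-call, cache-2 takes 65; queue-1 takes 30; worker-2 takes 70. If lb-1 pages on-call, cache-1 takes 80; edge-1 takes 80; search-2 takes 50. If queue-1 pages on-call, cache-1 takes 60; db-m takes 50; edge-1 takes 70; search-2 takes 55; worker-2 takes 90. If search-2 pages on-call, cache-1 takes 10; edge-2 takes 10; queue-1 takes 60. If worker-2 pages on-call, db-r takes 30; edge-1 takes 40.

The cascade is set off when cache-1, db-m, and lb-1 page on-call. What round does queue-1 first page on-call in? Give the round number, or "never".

3

Round 1 — cache-1, db-m, lb-1 page on-call (initial).
  cache-2: +60+45 → 105 ≥ 50
  db-r: +25 → 25 < 100
  edge-1: +80 → 80 < 110
  queue-1: +30 → 30 < 50
  search-2: +80+50 → 130 ≥ 40
  worker-2: +55 → 55 < 120
Round 2 — cache-2, search-2 page on-call.
  edge-1: +35 → 115 ≥ 110
  edge-2: +10 → 10 < 60
  queue-1: +60 → 90 ≥ 50
Round 3 — edge-1, queue-1 page on-call.
  edge-2: +80 → 90 ≥ 60
  worker-2: +90 → 145 ≥ 120
Round 4 — edge-2, worker-2 page on-call.
  db-r: +30 → 55 < 100
No further pages.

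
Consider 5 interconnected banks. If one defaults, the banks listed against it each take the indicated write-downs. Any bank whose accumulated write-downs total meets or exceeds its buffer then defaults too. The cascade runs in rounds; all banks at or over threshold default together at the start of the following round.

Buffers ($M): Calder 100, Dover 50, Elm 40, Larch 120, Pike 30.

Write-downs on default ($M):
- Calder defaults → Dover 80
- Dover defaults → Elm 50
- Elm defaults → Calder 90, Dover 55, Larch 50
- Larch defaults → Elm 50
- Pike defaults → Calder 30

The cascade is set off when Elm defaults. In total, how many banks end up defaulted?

Round 1 — Elm defaults (initial).
  Calder: +90 → 90 < 100
  Dover: +55 → 55 ≥ 50
  Larch: +50 → 50 < 120
Round 2 — Dover defaults.
No further defaults.

2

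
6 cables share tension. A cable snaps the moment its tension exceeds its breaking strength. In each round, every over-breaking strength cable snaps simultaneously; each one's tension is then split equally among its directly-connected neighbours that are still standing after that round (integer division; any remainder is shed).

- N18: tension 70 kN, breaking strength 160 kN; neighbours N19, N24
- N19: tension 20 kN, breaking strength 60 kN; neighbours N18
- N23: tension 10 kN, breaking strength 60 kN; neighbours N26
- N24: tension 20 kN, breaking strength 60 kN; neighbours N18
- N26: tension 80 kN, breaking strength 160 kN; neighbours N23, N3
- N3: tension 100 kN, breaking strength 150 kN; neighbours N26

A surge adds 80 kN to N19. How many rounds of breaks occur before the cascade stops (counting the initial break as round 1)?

3

Round 1 — N19 at 100 > 60. N19 snaps.
  N19 sheds 100 kN to N18: 100 each.
    N18: 70+100 = 170 > 160
Round 2 — N18 snaps.
  N18 sheds 170 kN to N24: 170 each.
    N24: 20+170 = 190 > 60
Round 3 — N24 snaps.
  N24 sheds 190 kN: no online neighbours, lost.
No further breaks.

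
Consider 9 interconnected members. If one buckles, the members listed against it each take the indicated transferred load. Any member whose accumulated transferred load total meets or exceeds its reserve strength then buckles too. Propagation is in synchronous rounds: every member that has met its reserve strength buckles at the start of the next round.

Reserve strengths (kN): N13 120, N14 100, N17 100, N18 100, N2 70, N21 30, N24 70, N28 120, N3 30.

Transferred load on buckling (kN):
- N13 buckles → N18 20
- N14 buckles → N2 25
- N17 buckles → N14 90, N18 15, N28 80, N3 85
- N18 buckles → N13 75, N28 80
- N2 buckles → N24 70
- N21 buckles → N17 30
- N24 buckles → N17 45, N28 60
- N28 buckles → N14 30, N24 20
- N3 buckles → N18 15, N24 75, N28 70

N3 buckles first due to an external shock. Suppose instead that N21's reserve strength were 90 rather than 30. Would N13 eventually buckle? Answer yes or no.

With N21's reserve strength at 90:
Round 1 — N3 buckles (initial).
  N18: +15 → 15 < 100
  N24: +75 → 75 ≥ 70
  N28: +70 → 70 < 120
Round 2 — N24 buckles.
  N17: +45 → 45 < 100
  N28: +60 → 130 ≥ 120
Round 3 — N28 buckles.
  N14: +30 → 30 < 100
No further bucklings.

no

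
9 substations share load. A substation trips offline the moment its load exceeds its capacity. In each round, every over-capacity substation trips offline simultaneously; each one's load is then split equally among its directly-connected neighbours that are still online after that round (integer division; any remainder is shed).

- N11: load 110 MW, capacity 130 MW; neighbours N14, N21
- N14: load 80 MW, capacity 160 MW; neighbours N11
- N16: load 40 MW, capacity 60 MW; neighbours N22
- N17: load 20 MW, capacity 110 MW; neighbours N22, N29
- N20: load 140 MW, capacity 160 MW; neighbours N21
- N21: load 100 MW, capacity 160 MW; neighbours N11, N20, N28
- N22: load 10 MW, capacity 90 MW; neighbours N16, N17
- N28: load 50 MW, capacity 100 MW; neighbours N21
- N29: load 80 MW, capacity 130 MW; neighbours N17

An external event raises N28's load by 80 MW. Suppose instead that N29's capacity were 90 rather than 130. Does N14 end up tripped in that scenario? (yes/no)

yes

With N29's capacity at 90:
Round 1 — N28 at 130 > 100. N28 trips offline.
  N28 sheds 130 MW to N21: 130 each.
    N21: 100+130 = 230 > 160
Round 2 — N21 trips offline.
  N21 sheds 230 MW to N11, N20: 115 each.
    N11: 110+115 = 225 > 130
    N20: 140+115 = 255 > 160
Round 3 — N11, N20 trip offline.
  N11 sheds 225 MW to N14: 225 each.
    N14: 80+225 = 305 > 160
  N20 sheds 255 MW: no online neighbours, lost.
Round 4 — N14 trips offline.
  N14 sheds 305 MW: no online neighbours, lost.
No further trips.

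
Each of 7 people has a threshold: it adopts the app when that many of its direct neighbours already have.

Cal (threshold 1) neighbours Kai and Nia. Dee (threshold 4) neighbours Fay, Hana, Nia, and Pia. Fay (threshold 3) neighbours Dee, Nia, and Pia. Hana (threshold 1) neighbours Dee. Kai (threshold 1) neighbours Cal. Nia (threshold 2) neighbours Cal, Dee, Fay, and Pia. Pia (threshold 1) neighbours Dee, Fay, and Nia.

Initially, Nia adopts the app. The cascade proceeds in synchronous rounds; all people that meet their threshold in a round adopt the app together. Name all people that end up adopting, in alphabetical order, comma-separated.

Round 1 — Nia adopts the app (initial).
Round 2 — checking thresholds:
  Cal: 1 of 2 neighbours ≥ 1, adopts the app.
  Dee: 1 of 4 neighbours < 4, not yet.
  Fay: 1 of 3 neighbours < 3, not yet.
  Pia: 1 of 3 neighbours ≥ 1, adopts the app.
Round 3 — checking thresholds:
  Dee: 2 of 4 neighbours < 4, not yet.
  Fay: 2 of 3 neighbours < 3, not yet.
  Kai: 1 of 1 neighbours ≥ 1, adopts the app.
Round 4 — no new adoptions; cascade stops.

Cal, Kai, Nia, Pia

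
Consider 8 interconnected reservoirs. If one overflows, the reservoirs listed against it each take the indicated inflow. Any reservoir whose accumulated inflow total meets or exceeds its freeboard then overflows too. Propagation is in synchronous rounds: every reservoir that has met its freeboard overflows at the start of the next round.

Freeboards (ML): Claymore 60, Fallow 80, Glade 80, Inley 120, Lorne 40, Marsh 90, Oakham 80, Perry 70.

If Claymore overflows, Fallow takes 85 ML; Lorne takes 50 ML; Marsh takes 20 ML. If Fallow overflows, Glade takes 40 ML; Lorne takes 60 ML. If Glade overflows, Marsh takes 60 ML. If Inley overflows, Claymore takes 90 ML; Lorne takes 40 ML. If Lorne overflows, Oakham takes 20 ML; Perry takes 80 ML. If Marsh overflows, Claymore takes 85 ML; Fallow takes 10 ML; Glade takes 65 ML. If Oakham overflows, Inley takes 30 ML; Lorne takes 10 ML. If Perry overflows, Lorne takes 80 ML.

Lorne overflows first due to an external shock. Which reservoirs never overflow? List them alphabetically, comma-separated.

Claymore, Fallow, Glade, Inley, Marsh, Oakham

Round 1 — Lorne overflows (initial).
  Oakham: +20 → 20 < 80
  Perry: +80 → 80 ≥ 70
Round 2 — Perry overflows.
No further overflows.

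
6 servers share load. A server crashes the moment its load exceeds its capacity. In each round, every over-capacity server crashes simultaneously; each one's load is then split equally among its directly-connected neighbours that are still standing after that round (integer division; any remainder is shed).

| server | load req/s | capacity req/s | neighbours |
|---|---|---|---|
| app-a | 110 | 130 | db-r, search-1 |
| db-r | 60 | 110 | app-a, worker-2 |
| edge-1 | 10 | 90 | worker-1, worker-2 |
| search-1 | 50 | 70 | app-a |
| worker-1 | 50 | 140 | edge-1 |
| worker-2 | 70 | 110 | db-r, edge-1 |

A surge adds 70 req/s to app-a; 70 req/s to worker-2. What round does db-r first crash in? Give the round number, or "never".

2

Round 1 — app-a at 180 > 130; worker-2 at 140 > 110. app-a, worker-2 crash.
  app-a sheds 180 req/s to db-r, search-1: 90 each.
    db-r: 60+90 = 150 > 110
    search-1: 50+90 = 140 > 70
  worker-2 sheds 140 req/s to db-r, edge-1: 70 each.
    db-r: 150+70 = 220 > 110
    edge-1: 10+70 = 80 ≤ 90
Round 2 — db-r, search-1 crash.
  db-r sheds 220 req/s: no online neighbours, lost.
  search-1 sheds 140 req/s: no online neighbours, lost.
No further crashes.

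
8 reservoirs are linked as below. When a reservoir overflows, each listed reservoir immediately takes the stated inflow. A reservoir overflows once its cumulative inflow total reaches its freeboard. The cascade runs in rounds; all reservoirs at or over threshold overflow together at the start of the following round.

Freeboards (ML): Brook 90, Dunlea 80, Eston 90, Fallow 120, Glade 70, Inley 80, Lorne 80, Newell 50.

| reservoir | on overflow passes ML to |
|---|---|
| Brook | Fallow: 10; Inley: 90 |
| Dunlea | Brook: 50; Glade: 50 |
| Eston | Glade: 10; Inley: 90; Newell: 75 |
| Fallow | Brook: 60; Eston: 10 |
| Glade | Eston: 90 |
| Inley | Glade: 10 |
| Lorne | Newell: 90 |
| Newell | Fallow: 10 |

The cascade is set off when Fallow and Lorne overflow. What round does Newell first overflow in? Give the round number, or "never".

Round 1 — Fallow, Lorne overflow (initial).
  Brook: +60 → 60 < 90
  Eston: +10 → 10 < 90
  Newell: +90 → 90 ≥ 50
Round 2 — Newell overflows.
No further overflows.

2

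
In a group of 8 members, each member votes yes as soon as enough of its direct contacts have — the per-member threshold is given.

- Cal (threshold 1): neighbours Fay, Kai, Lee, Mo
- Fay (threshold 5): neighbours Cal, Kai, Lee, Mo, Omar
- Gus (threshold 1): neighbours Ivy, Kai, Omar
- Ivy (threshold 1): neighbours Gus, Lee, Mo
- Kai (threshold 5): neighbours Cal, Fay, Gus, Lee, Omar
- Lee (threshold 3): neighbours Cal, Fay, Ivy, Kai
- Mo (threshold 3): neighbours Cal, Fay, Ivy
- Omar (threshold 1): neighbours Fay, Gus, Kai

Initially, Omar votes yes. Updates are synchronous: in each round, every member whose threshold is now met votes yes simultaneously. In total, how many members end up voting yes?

3

Round 1 — Omar votes yes (initial).
Round 2 — checking thresholds:
  Fay: 1 of 5 neighbours < 5, holds.
  Gus: 1 of 3 neighbours ≥ 1, votes yes.
  Kai: 1 of 5 neighbours < 5, holds.
Round 3 — checking thresholds:
  Fay: 1 of 5 neighbours < 5, holds.
  Ivy: 1 of 3 neighbours ≥ 1, votes yes.
  Kai: 2 of 5 neighbours < 5, holds.
Round 4 — no new yes votes; cascade stops.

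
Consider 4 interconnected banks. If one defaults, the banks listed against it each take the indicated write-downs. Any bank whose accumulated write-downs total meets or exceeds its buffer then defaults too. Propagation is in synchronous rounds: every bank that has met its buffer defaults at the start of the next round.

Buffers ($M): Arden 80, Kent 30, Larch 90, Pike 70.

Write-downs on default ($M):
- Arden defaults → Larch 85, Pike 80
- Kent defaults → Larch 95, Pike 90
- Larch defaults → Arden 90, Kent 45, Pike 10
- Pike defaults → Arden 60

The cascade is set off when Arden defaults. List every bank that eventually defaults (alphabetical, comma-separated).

Arden, Pike

Round 1 — Arden defaults (initial).
  Larch: +85 → 85 < 90
  Pike: +80 → 80 ≥ 70
Round 2 — Pike defaults.
No further defaults.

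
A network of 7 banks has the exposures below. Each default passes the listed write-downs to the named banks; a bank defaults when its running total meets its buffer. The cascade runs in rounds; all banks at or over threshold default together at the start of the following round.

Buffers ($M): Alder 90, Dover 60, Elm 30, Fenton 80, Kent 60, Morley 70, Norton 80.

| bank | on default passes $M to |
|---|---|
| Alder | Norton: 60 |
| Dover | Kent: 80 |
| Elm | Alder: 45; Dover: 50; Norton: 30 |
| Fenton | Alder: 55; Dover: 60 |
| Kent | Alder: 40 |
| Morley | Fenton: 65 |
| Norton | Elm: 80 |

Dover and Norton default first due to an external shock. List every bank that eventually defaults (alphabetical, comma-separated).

Round 1 — Dover, Norton default (initial).
  Elm: +80 → 80 ≥ 30
  Kent: +80 → 80 ≥ 60
Round 2 — Elm, Kent default.
  Alder: +45+40 → 85 < 90
No further defaults.

Dover, Elm, Kent, Norton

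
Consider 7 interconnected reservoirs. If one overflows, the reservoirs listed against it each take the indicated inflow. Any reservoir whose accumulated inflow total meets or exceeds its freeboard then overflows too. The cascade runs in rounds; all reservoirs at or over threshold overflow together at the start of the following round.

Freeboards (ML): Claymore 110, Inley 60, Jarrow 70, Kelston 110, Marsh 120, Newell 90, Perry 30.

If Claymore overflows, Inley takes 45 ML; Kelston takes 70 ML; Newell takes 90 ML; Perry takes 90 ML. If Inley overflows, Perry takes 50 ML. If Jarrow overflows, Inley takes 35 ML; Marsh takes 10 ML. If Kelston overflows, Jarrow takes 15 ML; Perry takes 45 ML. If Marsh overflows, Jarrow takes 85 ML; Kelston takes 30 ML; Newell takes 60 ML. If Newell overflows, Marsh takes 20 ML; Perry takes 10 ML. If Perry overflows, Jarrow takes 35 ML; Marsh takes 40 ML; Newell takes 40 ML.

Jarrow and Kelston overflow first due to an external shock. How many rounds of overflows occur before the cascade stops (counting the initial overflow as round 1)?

2

Round 1 — Jarrow, Kelston overflow (initial).
  Inley: +35 → 35 < 60
  Marsh: +10 → 10 < 120
  Perry: +45 → 45 ≥ 30
Round 2 — Perry overflows.
  Marsh: +40 → 50 < 120
  Newell: +40 → 40 < 90
No further overflows.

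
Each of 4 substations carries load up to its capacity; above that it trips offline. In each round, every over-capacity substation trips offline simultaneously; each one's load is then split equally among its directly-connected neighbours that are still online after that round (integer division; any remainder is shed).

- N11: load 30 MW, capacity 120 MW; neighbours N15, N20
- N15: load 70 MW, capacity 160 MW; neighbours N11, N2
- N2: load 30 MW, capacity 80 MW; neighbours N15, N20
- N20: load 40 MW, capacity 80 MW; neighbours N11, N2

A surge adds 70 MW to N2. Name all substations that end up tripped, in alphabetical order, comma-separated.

Round 1 — N2 at 100 > 80. N2 trips offline.
  N2 sheds 100 MW to N15, N20: 50 each.
    N15: 70+50 = 120 ≤ 160
    N20: 40+50 = 90 > 80
Round 2 — N20 trips offline.
  N20 sheds 90 MW to N11: 90 each.
    N11: 30+90 = 120 ≤ 120
No further trips.

N2, N20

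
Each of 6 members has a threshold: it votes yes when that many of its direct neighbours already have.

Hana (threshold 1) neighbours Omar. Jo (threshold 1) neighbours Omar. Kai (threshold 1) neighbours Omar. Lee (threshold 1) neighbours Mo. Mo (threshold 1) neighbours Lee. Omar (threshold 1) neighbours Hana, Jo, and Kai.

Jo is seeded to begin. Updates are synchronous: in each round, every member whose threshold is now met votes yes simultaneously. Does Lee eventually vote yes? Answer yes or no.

no

Round 1 — Jo votes yes (initial).
Round 2 — checking thresholds:
  Omar: 1 of 3 neighbours ≥ 1, votes yes.
Round 3 — checking thresholds:
  Hana: 1 of 1 neighbours ≥ 1, votes yes.
  Kai: 1 of 1 neighbours ≥ 1, votes yes.
Round 4 — no new yes votes; cascade stops.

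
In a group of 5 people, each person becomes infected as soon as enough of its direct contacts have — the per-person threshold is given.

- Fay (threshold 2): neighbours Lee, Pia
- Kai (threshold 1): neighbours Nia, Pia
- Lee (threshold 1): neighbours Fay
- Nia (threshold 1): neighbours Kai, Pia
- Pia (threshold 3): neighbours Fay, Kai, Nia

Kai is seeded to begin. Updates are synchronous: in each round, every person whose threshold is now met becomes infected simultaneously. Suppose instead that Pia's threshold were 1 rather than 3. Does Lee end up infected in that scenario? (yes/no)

no

With Pia's threshold at 1:
Round 1 — Kai becomes infected (initial).
Round 2 — checking thresholds:
  Nia: 1 of 2 neighbours ≥ 1, becomes infected.
  Pia: 1 of 3 neighbours ≥ 1, becomes infected.
Round 3 — no new infections; cascade stops.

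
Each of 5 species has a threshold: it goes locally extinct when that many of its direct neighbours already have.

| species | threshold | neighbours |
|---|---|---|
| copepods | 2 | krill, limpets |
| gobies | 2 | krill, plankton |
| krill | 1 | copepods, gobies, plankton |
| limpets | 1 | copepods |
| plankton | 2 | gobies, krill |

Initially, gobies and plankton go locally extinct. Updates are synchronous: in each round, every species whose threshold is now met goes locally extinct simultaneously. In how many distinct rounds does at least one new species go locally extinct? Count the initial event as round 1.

2

Round 1 — gobies, plankton go locally extinct (initial).
Round 2 — checking thresholds:
  krill: 2 of 3 neighbours ≥ 1, goes locally extinct.
Round 3 — no new extinctions; cascade stops.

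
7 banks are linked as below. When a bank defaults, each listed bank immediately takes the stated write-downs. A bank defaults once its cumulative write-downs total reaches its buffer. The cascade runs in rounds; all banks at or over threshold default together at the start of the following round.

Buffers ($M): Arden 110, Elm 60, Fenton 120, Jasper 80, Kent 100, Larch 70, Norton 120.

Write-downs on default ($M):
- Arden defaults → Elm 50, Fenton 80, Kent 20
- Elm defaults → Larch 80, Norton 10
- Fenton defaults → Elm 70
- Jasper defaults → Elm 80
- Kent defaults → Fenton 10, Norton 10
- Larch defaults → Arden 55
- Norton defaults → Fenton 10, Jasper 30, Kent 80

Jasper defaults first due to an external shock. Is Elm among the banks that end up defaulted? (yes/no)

yes

Round 1 — Jasper defaults (initial).
  Elm: +80 → 80 ≥ 60
Round 2 — Elm defaults.
  Larch: +80 → 80 ≥ 70
  Norton: +10 → 10 < 120
Round 3 — Larch defaults.
  Arden: +55 → 55 < 110
No further defaults.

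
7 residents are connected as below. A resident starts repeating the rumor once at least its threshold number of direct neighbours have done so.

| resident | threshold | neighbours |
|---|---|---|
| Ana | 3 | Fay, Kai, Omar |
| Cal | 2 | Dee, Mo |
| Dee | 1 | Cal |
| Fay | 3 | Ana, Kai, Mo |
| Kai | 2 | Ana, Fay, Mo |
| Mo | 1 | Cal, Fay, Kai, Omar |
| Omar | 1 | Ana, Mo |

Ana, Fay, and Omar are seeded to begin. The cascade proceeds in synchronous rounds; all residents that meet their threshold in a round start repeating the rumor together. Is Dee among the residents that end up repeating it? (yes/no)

no

Round 1 — Ana, Fay, Omar start repeating the rumor (initial).
Round 2 — checking thresholds:
  Kai: 2 of 3 neighbours ≥ 2, starts repeating the rumor.
  Mo: 2 of 4 neighbours ≥ 1, starts repeating the rumor.
Round 3 — no new spreads; cascade stops.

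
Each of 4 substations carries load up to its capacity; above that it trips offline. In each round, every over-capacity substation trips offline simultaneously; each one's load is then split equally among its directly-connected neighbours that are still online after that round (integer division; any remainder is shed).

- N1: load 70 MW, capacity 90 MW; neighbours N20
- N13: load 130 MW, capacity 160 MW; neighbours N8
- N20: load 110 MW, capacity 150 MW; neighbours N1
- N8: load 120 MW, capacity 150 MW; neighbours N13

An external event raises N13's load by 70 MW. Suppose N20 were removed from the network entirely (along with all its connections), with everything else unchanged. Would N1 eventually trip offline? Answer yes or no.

With N20 removed:
Round 1 — N13 at 200 > 160. N13 trips offline.
  N13 sheds 200 MW to N8: 200 each.
    N8: 120+200 = 320 > 150
Round 2 — N8 trips offline.
  N8 sheds 320 MW: no online neighbours, lost.
No further trips.

no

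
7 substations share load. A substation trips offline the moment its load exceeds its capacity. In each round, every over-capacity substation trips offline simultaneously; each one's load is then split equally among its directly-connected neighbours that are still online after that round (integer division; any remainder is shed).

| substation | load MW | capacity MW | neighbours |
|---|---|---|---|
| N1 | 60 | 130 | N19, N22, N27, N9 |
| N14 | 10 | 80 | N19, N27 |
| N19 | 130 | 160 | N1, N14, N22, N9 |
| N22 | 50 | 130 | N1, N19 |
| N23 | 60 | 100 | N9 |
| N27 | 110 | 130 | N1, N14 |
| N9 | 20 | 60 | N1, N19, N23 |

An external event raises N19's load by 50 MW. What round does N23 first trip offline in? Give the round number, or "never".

Round 1 — N19 at 180 > 160. N19 trips offline.
  N19 sheds 180 MW to N1, N14, N22, N9: 45 each.
    N1: 60+45 = 105 ≤ 130
    N14: 10+45 = 55 ≤ 80
    N22: 50+45 = 95 ≤ 130
    N9: 20+45 = 65 > 60
Round 2 — N9 trips offline.
  N9 sheds 65 MW to N1, N23: 32 each (1 lost).
    N1: 105+32 = 137 > 130
    N23: 60+32 = 92 ≤ 100
Round 3 — N1 trips offline.
  N1 sheds 137 MW to N22, N27: 68 each (1 lost).
    N22: 95+68 = 163 > 130
    N27: 110+68 = 178 > 130
Round 4 — N22, N27 trip offline.
  N22 sheds 163 MW: no online neighbours, lost.
  N27 sheds 178 MW to N14: 178 each.
    N14: 55+178 = 233 > 80
Round 5 — N14 trips offline.
  N14 sheds 233 MW: no online neighbours, lost.
No further trips.

never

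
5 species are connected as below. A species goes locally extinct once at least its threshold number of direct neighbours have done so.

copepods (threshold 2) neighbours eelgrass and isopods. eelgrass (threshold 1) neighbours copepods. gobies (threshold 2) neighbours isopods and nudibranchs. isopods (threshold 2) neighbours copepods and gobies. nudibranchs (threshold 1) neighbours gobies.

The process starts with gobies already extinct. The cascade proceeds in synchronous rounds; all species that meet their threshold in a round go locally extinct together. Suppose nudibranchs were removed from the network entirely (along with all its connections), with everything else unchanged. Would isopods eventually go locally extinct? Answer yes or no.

no

With nudibranchs removed:
Round 1 — gobies goes locally extinct (initial).
Round 2 — no new extinctions; cascade stops.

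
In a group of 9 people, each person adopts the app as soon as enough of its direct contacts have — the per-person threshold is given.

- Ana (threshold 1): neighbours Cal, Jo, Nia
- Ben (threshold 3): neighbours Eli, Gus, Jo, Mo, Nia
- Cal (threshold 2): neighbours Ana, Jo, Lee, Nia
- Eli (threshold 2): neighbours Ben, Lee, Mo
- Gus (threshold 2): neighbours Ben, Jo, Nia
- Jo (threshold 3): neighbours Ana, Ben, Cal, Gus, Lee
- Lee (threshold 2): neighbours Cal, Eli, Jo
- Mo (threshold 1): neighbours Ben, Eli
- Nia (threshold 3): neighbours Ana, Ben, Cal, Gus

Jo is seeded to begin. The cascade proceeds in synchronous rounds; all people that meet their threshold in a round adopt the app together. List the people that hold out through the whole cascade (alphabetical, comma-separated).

Round 1 — Jo adopts the app (initial).
Round 2 — checking thresholds:
  Ana: 1 of 3 neighbours ≥ 1, adopts the app.
  Ben: 1 of 5 neighbours < 3, not yet.
  Cal: 1 of 4 neighbours < 2, not yet.
  Gus: 1 of 3 neighbours < 2, not yet.
  Lee: 1 of 3 neighbours < 2, not yet.
Round 3 — checking thresholds:
  Ben: 1 of 5 neighbours < 3, not yet.
  Cal: 2 of 4 neighbours ≥ 2, adopts the app.
  Gus: 1 of 3 neighbours < 2, not yet.
  Lee: 1 of 3 neighbours < 2, not yet.
  Nia: 1 of 4 neighbours < 3, not yet.
Round 4 — checking thresholds:
  Ben: 1 of 5 neighbours < 3, not yet.
  Gus: 1 of 3 neighbours < 2, not yet.
  Lee: 2 of 3 neighbours ≥ 2, adopts the app.
  Nia: 2 of 4 neighbours < 3, not yet.
Round 5 — no new adoptions; cascade stops.

Ben, Eli, Gus, Mo, Nia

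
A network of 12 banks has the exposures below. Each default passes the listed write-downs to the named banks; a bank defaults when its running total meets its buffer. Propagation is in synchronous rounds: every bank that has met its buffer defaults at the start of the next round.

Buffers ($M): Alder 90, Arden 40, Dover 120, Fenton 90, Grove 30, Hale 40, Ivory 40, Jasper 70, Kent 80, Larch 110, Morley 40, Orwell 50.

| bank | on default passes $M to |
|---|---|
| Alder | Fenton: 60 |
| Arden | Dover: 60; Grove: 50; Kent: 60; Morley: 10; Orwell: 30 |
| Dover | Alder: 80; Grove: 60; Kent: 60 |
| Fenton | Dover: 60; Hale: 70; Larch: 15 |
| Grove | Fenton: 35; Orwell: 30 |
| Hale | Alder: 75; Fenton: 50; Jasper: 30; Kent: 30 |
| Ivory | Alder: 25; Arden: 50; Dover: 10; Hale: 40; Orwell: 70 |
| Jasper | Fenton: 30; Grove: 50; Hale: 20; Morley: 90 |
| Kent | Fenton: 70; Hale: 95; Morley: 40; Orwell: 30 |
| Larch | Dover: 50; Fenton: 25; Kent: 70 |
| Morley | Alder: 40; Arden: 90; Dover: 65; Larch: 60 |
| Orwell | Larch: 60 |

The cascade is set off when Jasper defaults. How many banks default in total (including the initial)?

Round 1 — Jasper defaults (initial).
  Fenton: +30 → 30 < 90
  Grove: +50 → 50 ≥ 30
  Hale: +20 → 20 < 40
  Morley: +90 → 90 ≥ 40
Round 2 — Grove, Morley default.
  Alder: +40 → 40 < 90
  Arden: +90 → 90 ≥ 40
  Dover: +65 → 65 < 120
  Fenton: +35 → 65 < 90
  Larch: +60 → 60 < 110
  Orwell: +30 → 30 < 50
Round 3 — Arden defaults.
  Dover: +60 → 125 ≥ 120
  Kent: +60 → 60 < 80
  Orwell: +30 → 60 ≥ 50
Round 4 — Dover, Orwell default.
  Alder: +80 → 120 ≥ 90
  Kent: +60 → 120 ≥ 80
  Larch: +60 → 120 ≥ 110
Round 5 — Alder, Kent, Larch default.
  Fenton: +60+70+25 → 220 ≥ 90
  Hale: +95 → 115 ≥ 40
Round 6 — Fenton, Hale default.
No further defaults.

11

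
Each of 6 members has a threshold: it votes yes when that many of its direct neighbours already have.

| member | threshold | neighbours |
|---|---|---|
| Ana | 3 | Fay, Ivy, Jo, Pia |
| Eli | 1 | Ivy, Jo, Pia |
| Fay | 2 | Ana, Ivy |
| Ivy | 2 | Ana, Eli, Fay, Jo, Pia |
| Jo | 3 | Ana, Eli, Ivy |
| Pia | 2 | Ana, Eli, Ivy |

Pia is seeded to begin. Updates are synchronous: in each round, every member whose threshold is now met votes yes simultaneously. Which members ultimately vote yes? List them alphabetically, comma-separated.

Eli, Ivy, Pia

Round 1 — Pia votes yes (initial).
Round 2 — checking thresholds:
  Ana: 1 of 4 neighbours < 3, holds.
  Eli: 1 of 3 neighbours ≥ 1, votes yes.
  Ivy: 1 of 5 neighbours < 2, holds.
Round 3 — checking thresholds:
  Ana: 1 of 4 neighbours < 3, holds.
  Ivy: 2 of 5 neighbours ≥ 2, votes yes.
  Jo: 1 of 3 neighbours < 3, holds.
Round 4 — no new yes votes; cascade stops.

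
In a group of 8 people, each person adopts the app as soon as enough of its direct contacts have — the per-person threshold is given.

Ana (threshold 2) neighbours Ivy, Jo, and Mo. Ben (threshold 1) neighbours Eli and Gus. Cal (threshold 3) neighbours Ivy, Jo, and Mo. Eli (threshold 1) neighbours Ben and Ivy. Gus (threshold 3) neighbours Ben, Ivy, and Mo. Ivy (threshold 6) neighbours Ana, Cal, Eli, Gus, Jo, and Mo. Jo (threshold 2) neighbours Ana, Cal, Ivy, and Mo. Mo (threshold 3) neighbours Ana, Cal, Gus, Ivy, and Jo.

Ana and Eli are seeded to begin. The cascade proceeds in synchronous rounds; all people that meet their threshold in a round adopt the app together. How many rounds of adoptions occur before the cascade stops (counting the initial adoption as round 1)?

Round 1 — Ana, Eli adopt the app (initial).
Round 2 — checking thresholds:
  Ben: 1 of 2 neighbours ≥ 1, adopts the app.
  Ivy: 2 of 6 neighbours < 6, not yet.
  Jo: 1 of 4 neighbours < 2, not yet.
  Mo: 1 of 5 neighbours < 3, not yet.
Round 3 — no new adoptions; cascade stops.

2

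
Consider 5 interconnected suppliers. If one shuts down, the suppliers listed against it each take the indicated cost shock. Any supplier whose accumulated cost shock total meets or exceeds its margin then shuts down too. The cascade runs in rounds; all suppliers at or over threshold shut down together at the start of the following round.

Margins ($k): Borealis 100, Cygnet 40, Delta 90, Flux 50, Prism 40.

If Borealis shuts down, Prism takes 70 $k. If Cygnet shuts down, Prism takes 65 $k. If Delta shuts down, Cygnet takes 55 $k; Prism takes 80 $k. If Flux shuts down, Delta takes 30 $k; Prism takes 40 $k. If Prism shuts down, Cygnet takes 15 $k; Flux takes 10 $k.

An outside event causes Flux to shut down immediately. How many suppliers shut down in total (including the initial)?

Round 1 — Flux shuts down (initial).
  Delta: +30 → 30 < 90
  Prism: +40 → 40 ≥ 40
Round 2 — Prism shuts down.
  Cygnet: +15 → 15 < 40
No further shutdowns.

2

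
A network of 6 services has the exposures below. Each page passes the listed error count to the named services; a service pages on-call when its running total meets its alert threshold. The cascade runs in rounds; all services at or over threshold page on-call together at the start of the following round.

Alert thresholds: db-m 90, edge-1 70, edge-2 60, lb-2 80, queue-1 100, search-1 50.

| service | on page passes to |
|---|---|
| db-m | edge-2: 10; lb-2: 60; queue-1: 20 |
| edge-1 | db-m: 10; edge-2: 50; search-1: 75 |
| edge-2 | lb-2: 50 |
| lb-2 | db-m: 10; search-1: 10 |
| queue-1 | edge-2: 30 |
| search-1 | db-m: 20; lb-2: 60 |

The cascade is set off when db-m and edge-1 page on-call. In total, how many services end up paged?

Round 1 — db-m, edge-1 page on-call (initial).
  edge-2: +10+50 → 60 ≥ 60
  lb-2: +60 → 60 < 80
  queue-1: +20 → 20 < 100
  search-1: +75 → 75 ≥ 50
Round 2 — edge-2, search-1 page on-call.
  lb-2: +50+60 → 170 ≥ 80
Round 3 — lb-2 pages on-call.
No further pages.

5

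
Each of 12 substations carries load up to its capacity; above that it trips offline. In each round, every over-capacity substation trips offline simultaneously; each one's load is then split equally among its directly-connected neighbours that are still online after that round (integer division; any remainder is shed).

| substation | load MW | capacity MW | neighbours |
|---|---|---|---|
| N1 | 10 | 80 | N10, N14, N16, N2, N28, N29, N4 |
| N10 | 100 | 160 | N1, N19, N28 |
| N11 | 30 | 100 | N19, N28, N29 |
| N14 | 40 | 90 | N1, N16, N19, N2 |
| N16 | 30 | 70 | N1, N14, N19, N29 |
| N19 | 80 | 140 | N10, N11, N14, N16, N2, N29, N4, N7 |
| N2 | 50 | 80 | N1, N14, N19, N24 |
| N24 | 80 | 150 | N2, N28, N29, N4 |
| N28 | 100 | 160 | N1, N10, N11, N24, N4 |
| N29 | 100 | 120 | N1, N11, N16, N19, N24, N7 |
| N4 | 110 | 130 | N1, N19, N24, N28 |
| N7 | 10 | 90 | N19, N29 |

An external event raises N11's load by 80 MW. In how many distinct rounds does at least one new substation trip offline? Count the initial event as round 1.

Round 1 — N11 at 110 > 100. N11 trips offline.
  N11 sheds 110 MW to N19, N28, N29: 36 each (2 lost).
    N19: 80+36 = 116 ≤ 140
    N28: 100+36 = 136 ≤ 160
    N29: 100+36 = 136 > 120
Round 2 — N29 trips offline.
  N29 sheds 136 MW to N1, N16, N19, N24, N7: 27 each (1 lost).
    N1: 10+27 = 37 ≤ 80
    N16: 30+27 = 57 ≤ 70
    N19: 116+27 = 143 > 140
    N24: 80+27 = 107 ≤ 150
    N7: 10+27 = 37 ≤ 90
Round 3 — N19 trips offline.
  N19 sheds 143 MW to N10, N14, N16, N2, N4, N7: 23 each (5 lost).
    N10: 100+23 = 123 ≤ 160
    N14: 40+23 = 63 ≤ 90
    N16: 57+23 = 80 > 70
    N2: 50+23 = 73 ≤ 80
    N4: 110+23 = 133 > 130
    N7: 37+23 = 60 ≤ 90
Round 4 — N16, N4 trip offline.
  N16 sheds 80 MW to N1, N14: 40 each.
    N1: 37+40 = 77 ≤ 80
    N14: 63+40 = 103 > 90
  N4 sheds 133 MW to N1, N24, N28: 44 each (1 lost).
    N1: 77+44 = 121 > 80
    N24: 107+44 = 151 > 150
    N28: 136+44 = 180 > 160
Round 5 — N1, N14, N24, N28 trip offline.
  N1 sheds 121 MW to N10, N2: 60 each (1 lost).
    N10: 123+60 = 183 > 160
    N2: 73+60 = 133 > 80
  N14 sheds 103 MW to N2: 103 each.
    N2: 133+103 = 236 > 80
  N24 sheds 151 MW to N2: 151 each.
    N2: 236+151 = 387 > 80
  N28 sheds 180 MW to N10: 180 each.
    N10: 183+180 = 363 > 160
Round 6 — N10, N2 trip offline.
  N10 sheds 363 MW: no online neighbours, lost.
  N2 sheds 387 MW: no online neighbours, lost.
No further trips.

6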